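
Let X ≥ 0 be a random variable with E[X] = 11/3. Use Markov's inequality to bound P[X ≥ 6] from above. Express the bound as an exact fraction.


μ = E[X] = 11/3, a = 6.
Markov: P[X ≥ 6] ≤ μ/a = (11/3)/6 = 11/18.
Numerically: ≈ 0.611.
(Since a = 6 > μ = 3.667, the bound 11/18 is < 1 and informative.)

P[X ≥ 6] ≤ 11/18 ≈ 0.611.


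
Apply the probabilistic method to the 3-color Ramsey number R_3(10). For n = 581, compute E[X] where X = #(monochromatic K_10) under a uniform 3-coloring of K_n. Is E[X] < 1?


E[X] = C(581, 10) · 3^{1 − 45} = 1117316416086113363120 · 3^{−44} = 1117316416086113363120/984770902183611232881.
As a reduced fraction: E[X] = 1117316416086113363120/984770902183611232881 ≈ 1.135.
Is E[X] < 1? NO.
Since E[X] ≥ 1, the first-moment bound is inconclusive at n = 581; it does NOT by itself certify R_3(10) > 581.

E[X] = 1117316416086113363120/984770902183611232881 ≈ 1.135; E[X] ≥ 1; first-moment method inconclusive here.


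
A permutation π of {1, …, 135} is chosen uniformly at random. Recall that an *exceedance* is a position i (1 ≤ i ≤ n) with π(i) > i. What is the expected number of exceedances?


Write X = Σ_{i=1}^{135} X_i, where X_i = 1_{π(i) > i}.
For each fixed i, π(i) is uniform over {1, …, 135} (marginal of a uniform permutation), so P[π(i) > i] = (n − i)/n. Summing: Σ_{i=1}^{135} (n − i)/n = (0 + 1 + … + 134)/135 = 135(135 − 1)/(2·135) = (135 − 1)/2.
Hence E[X] = Σ_{i=1}^{135} (135 − i)/135 = 67 ≈ 67.000.

E[X] = 67 = 67.000.


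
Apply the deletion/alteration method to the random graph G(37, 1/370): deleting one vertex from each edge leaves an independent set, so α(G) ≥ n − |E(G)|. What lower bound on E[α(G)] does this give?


E[|E(G)|] = C(37, 2)·p = 666 · (1/370) = 9/5.
E[α(G)] ≥ n − E[|E(G)|] = 37 − 9/5 = 176/5.
Numerically: ≈ 35.2000.
(This is only a lower bound; the true E[α(G)] may be larger.)

E[α(G)] ≥ 176/5 ≈ 35.2000.


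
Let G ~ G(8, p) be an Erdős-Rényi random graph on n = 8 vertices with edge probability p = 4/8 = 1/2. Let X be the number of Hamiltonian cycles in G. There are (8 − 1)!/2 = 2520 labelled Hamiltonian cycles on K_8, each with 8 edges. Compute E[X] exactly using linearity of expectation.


K_8 has (8 − 1)!/2 = 2520 labelled Hamiltonian cycles.
For each such Hamiltonian cycle H, let X_H = 1 if all 8 edges of H are present in G. Then P[X_H = 1] = p^{8} = (1/2)^{8} = 1/256.
By linearity of expectation: E[X] = Σ_H E[X_H] = 2520 · p^{8} = 2520 · 1/256 = 315/32.
Numerically: E[X] ≈ 9.844.

E[X] = 2520 · (1/2)^{8} = 315/32 ≈ 9.844.


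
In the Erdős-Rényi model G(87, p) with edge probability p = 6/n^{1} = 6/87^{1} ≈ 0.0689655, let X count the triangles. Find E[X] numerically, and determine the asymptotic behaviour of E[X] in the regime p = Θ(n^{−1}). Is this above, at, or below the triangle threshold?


Number of potential triangles: C(87, 3) = 105995.
Each occurs with probability p³ ≈ (0.0689655)³ ≈ 3.28016729e-04.
By linearity: E[X] = C(87, 3)·p³ ≈ 105995 · 3.28016729e-04 ≈ 34.768133.
Here α = 1, so p = 6/n is exactly at the triangle threshold p ~ 1/n. Asymptotically E[X] → c³/6 = 6³/6 = 36 ≈ 36.000000, a bounded constant. In this regime the triangle count is asymptotically Poisson(c³/6).

E[X] ≈ 34.768133; in regime p = Θ(1/n^{1}) E[X] stays bounded (at the triangle threshold p ~ 1/n).


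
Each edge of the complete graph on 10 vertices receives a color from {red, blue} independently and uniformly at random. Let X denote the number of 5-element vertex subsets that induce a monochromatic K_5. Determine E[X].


Let X = Σ_S X_S over the C(10, 5) = 252 subsets S of size 5, where X_S = 1 if the K_5 on S is monochromatic.
For a fixed S, the K_5 on S has C(5, 2) = 10 edges. P[all 10 edges red] = (1/2)^10, and likewise for blue, so P[monochromatic] = 2·(1/2)^10 = 2^{1 − 10} = 1/512.
By linearity: E[X] = C(10, 5) · 2^{1 − 10} = 252 · 1/512 = 63/128.
Numerically: E[X] ≈ 0.49219.

E[X] = C(10,5)·2^(1−C(5,2)) = 63/128 ≈ 0.49219.


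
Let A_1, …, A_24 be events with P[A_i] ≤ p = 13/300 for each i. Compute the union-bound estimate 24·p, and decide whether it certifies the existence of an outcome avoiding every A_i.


Union bound: P[∪_{i=1}^{24} A_i] ≤ Σ_i P[A_i] ≤ 24·p = 24·(13/300) = 26/25.
Numerically: 26/25 ≈ 1.0400000.
Is 26/25 < 1? NO.
Since the bound 26/25 is ≥ 1, the union bound is uninformative here; it does NOT by itself certify existence.

24·p = 26/25 ≈ 1.0400000; existence NOT certified by the union bound.


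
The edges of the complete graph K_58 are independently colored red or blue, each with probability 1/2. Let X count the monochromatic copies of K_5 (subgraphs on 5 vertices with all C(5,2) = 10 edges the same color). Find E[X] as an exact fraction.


Let X = Σ_S X_S over the C(58, 5) = 4582116 subsets S of size 5, where X_S = 1 if the K_5 on S is monochromatic.
For a fixed S, the K_5 on S has C(5, 2) = 10 edges. P[all 10 edges red] = (1/2)^10, and likewise for blue, so P[monochromatic] = 2·(1/2)^10 = 2^{1 − 10} = 1/512.
By linearity: E[X] = C(58, 5) · 2^{1 − 10} = 4582116 · 1/512 = 1145529/128.
Numerically: E[X] ≈ 8949.445.

E[X] = C(58,5)·2^(1−C(5,2)) = 1145529/128 ≈ 8949.445.


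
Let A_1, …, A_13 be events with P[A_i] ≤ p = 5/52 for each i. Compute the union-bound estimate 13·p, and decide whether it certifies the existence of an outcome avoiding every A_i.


Union bound: P[∪_{i=1}^{13} A_i] ≤ Σ_i P[A_i] ≤ 13·p = 13·(5/52) = 5/4.
Numerically: 5/4 ≈ 1.2500000.
Is 5/4 < 1? NO.
Since the bound 5/4 is ≥ 1, the union bound is uninformative here; it does NOT by itself certify existence.

13·p = 5/4 ≈ 1.2500000; existence NOT certified by the union bound.


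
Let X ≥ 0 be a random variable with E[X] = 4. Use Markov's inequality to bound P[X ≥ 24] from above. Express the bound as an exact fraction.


μ = E[X] = 4, a = 24.
Markov: P[X ≥ 24] ≤ μ/a = (4)/24 = 1/6.
Numerically: ≈ 0.167.
(Since a = 24 > μ = 4.000, the bound 1/6 is < 1 and informative.)

P[X ≥ 24] ≤ 1/6 ≈ 0.167.


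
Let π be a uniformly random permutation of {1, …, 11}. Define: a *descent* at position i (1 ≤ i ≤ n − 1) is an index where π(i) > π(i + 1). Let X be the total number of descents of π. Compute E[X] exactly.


Write X = Σ X_I over i = 1, …, 10, with X_I the indicator of one descent.
There are 10 indicators.
For each fixed i, the pair (π(i), π(i+1)) is a uniformly random ordered pair of distinct values from {1, …, 11}; by symmetry P[π(i) > π(i+1)] = 1/2.
By linearity: E[X] = 10 · (1/2) = (11 − 1) · (1/2) = 5 ≈ 5.00000.

E[X] = 5 = 5.00000.


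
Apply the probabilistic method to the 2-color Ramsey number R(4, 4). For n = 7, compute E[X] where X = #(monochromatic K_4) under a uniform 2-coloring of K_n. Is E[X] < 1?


E[X] = C(7, 4) · 2^{1 − 6} = 35 · 2^{−5} = 35/32.
As a reduced fraction: E[X] = 35/32 ≈ 1.0938.
Is E[X] < 1? NO.
Since E[X] ≥ 1, the first-moment bound is inconclusive at n = 7; it does NOT by itself certify R(4, 4) > 7.

E[X] = 35/32 ≈ 1.0938; E[X] ≥ 1; first-moment method inconclusive here.


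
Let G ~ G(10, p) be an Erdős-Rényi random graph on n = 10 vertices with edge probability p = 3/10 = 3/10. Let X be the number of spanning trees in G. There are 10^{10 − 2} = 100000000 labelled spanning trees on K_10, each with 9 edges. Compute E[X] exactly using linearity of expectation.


K_10 has 10^{10 − 2} = 100000000 labelled spanning trees.
For each such spanning tree H, let X_H = 1 if all 9 edges of H are present in G. Then P[X_H = 1] = p^{9} = (3/10)^{9} = 19683/1000000000.
By linearity: E[X] = Σ_H E[X_H] = 100000000 · p^{9} = 100000000 · 19683/1000000000 = 19683/10.
Numerically: E[X] ≈ 1968.3.

E[X] = 100000000 · (3/10)^{9} = 19683/10 ≈ 1968.3.


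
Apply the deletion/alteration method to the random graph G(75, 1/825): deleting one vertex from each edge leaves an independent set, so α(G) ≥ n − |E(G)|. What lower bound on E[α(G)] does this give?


E[|E(G)|] = C(75, 2)·p = 2775 · (1/825) = 37/11.
E[α(G)] ≥ n − E[|E(G)|] = 75 − 37/11 = 788/11.
Numerically: ≈ 71.636364.
(This is only a lower bound; the true E[α(G)] may be larger.)

E[α(G)] ≥ 788/11 ≈ 71.636364.


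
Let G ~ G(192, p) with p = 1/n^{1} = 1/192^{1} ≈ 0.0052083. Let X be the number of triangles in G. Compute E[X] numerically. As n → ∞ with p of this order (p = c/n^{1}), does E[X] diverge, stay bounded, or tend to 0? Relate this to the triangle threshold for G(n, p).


Number of potential triangles: C(192, 3) = 1161280.
Each occurs with probability p³ ≈ (0.0052083)³ ≈ 1.4128508e-07.
By linearity: E[X] = C(192, 3)·p³ ≈ 1161280 · 1.4128508e-07 ≈ 0.16407.
Here α = 1, so p = 1/n is exactly at the triangle threshold p ~ 1/n. Asymptotically E[X] → c³/6 = 1³/6 = 1/6 ≈ 0.16667, a bounded constant. In this regime the triangle count is asymptotically Poisson(c³/6).

E[X] ≈ 0.16407; in regime p = Θ(1/n^{1}) E[X] stays bounded (at the triangle threshold p ~ 1/n).


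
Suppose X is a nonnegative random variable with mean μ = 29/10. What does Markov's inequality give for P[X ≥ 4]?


μ = E[X] = 29/10, a = 4.
Markov: P[X ≥ 4] ≤ μ/a = (29/10)/4 = 29/40.
Numerically: ≈ 0.725000.
(Since a = 4 > μ = 2.900000, the bound 29/40 is < 1 and informative.)

P[X ≥ 4] ≤ 29/40 ≈ 0.725000.


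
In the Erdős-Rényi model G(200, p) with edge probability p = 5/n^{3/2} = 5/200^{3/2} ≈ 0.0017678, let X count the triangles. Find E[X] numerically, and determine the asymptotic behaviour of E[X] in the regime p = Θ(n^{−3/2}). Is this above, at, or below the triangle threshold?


Number of potential triangles: C(200, 3) = 1313400.
Each occurs with probability p³ ≈ (0.0017678)³ ≈ 5.5242717e-09.
By linearity: E[X] = C(200, 3)·p³ ≈ 1313400 · 5.5242717e-09 ≈ 0.00726.
Since α = 3/2 > 1, p = c/n^{3/2} = o(1/n) is below the triangle threshold p ~ 1/n. Asymptotically E[X] ~ (c³/6)·n^{3(1−α)} = (5³/6)·n^{-1.5} → 0, so by Markov's inequality G has no triangles w.h.p.

E[X] ≈ 0.00726; in regime p = Θ(1/n^{3/2}) E[X] tends to 0 (below the triangle threshold p ~ 1/n).


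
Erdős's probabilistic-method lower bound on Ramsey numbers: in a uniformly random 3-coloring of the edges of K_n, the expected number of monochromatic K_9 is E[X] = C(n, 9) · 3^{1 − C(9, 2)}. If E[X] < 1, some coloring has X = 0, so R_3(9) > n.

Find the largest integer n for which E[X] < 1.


We need C(n, 9) · 3^{1 − 36} < 1, i.e. C(n, 9) < 3^{36 − 1} = 50031545098999707.
Check values of n near the boundary:
  n = 295: C(295, 9) = 41221140106119260; 41221140106119260 < 50031545098999707? YES
  n = 296: C(296, 9) = 42513789098994080; 42513789098994080 < 50031545098999707? YES
  n = 297: C(297, 9) = 43842345008337645; 43842345008337645 < 50031545098999707? YES
  n = 298: C(298, 9) = 45207677551849890; 45207677551849890 < 50031545098999707? YES
  n = 299: C(299, 9) = 46610674441390059; 46610674441390059 < 50031545098999707? YES
  n = 300: C(300, 9) = 48052241692154700; 48052241692154700 < 50031545098999707? YES
  n = 301: C(301, 9) = 49533303936090975; 49533303936090975 < 50031545098999707? YES
  n = 302: C(302, 9) = 51054804739588650; 51054804739588650 < 50031545098999707? NO
  n = 303: C(303, 9) = 52617706925494425; 52617706925494425 < 50031545098999707? NO
The largest n with C(n, 9) < 50031545098999707 is n = 301 (where E[X] = 16511101312030325/16677181699666569 ≈ 0.9900415). Hence R_3(9) > 301, i.e. R_3(9) ≥ 302.

Largest n = 301; hence R_3(9) > 301.


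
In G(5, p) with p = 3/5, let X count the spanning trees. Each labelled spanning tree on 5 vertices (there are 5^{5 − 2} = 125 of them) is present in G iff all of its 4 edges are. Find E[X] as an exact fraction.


K_5 has 5^{5 − 2} = 125 labelled spanning trees.
For each such spanning tree H, let X_H = 1 if all 4 edges of H are present in G. Then P[X_H = 1] = p^{4} = (3/5)^{4} = 81/625.
By linearity: E[X] = Σ_H E[X_H] = 125 · p^{4} = 125 · 81/625 = 81/5.
Numerically: E[X] ≈ 16.2.

E[X] = 125 · (3/5)^{4} = 81/5 ≈ 16.2.


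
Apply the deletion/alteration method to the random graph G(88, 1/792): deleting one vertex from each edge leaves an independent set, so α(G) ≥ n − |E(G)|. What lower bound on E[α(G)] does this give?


E[|E(G)|] = C(88, 2)·p = 3828 · (1/792) = 29/6.
E[α(G)] ≥ n − E[|E(G)|] = 88 − 29/6 = 499/6.
Numerically: ≈ 83.16667.
(This is only a lower bound; the true E[α(G)] may be larger.)

E[α(G)] ≥ 499/6 ≈ 83.16667.


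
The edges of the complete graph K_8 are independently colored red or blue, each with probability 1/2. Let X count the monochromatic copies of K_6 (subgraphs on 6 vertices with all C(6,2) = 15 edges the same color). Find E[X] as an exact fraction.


Let X = Σ_S X_S over the C(8, 6) = 28 subsets S of size 6, where X_S = 1 if the K_6 on S is monochromatic.
For a fixed S, the K_6 on S has C(6, 2) = 15 edges. P[all 15 edges red] = (1/2)^15, and likewise for blue, so P[monochromatic] = 2·(1/2)^15 = 2^{1 − 15} = 1/16384.
Summing: E[X] = C(8, 6) · 2^{1 − 15} = 28 · 1/16384 = 7/4096.
Numerically: E[X] ≈ 0.001709.

E[X] = C(8,6)·2^(1−C(6,2)) = 7/4096 ≈ 0.001709.


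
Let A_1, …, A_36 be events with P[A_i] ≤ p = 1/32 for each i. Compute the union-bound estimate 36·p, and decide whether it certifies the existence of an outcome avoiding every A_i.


Union bound: P[∪_{i=1}^{36} A_i] ≤ Σ_i P[A_i] ≤ 36·p = 36·(1/32) = 9/8.
Numerically: 9/8 ≈ 1.125000.
Is 9/8 < 1? NO.
Since the bound 9/8 is ≥ 1, the union bound is uninformative here; it does NOT by itself certify existence.

36·p = 9/8 ≈ 1.125000; existence NOT certified by the union bound.


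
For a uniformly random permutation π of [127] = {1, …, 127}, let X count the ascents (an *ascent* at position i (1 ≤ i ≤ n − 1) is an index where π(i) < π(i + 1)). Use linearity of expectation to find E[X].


Write X = Σ X_I over i = 1, …, 126, with X_I the indicator of one ascent.
There are 126 indicators.
For each fixed i, the pair (π(i), π(i+1)) is a uniformly random ordered pair of distinct values from {1, …, 127}; by symmetry P[π(i) < π(i+1)] = 1/2.
By linearity: E[X] = 126 · (1/2) = (127 − 1) · (1/2) = 63 ≈ 63.00000.

E[X] = 63 = 63.00000.


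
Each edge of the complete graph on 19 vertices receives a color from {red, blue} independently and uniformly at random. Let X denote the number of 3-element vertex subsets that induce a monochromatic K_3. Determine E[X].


Let X = Σ_S X_S over the C(19, 3) = 969 subsets S of size 3, where X_S = 1 if the K_3 on S is monochromatic.
For a fixed S, the K_3 on S has C(3, 2) = 3 edges. P[all 3 edges red] = (1/2)^3, and likewise for blue, so P[monochromatic] = 2·(1/2)^3 = 2^{1 − 3} = 1/4.
Summing: E[X] = C(19, 3) · 2^{1 − 3} = 969 · 1/4 = 969/4.
Numerically: E[X] ≈ 242.250000.

E[X] = C(19,3)·2^(1−C(3,2)) = 969/4 ≈ 242.250000.


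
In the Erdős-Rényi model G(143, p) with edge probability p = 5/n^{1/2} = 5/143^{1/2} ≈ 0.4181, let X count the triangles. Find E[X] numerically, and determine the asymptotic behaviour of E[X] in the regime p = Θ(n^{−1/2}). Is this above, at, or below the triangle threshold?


Number of potential triangles: C(143, 3) = 477191.
Each occurs with probability p³ ≈ (0.4181)³ ≈ 7.309808e-02.
By linearity: E[X] = C(143, 3)·p³ ≈ 477191 · 7.309808e-02 ≈ 34881.7448.
Since α = 1/2 < 1, p = c/n^{1/2} ≫ 1/n is above the triangle threshold p ~ 1/n. Asymptotically E[X] ~ (c³/6)·n^{3(1−α)} = (5³/6)·n^{1.5} → ∞; triangles are abundant w.h.p.

E[X] ≈ 34881.7448; in regime p = Θ(1/n^{1/2}) E[X] diverges (above the triangle threshold p ~ 1/n).


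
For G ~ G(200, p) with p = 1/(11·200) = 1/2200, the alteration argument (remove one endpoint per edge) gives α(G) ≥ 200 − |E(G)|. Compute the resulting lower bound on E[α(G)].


E[|E(G)|] = C(200, 2)·p = 19900 · (1/2200) = 199/22.
E[α(G)] ≥ n − E[|E(G)|] = 200 − 199/22 = 4201/22.
Numerically: ≈ 190.9545.
(This is only a lower bound; the true E[α(G)] may be larger.)

E[α(G)] ≥ 4201/22 ≈ 190.9545.


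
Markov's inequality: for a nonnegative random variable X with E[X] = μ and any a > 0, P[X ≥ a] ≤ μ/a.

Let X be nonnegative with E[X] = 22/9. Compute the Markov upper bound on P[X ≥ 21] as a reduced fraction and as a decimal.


μ = E[X] = 22/9, a = 21.
Markov: P[X ≥ 21] ≤ μ/a = (22/9)/21 = 22/189.
Numerically: ≈ 0.116.
(Since a = 21 > μ = 2.444, the bound 22/189 is < 1 and informative.)

P[X ≥ 21] ≤ 22/189 ≈ 0.116.


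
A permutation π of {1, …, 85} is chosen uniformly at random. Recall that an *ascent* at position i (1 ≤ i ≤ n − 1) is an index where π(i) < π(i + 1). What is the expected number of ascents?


Write X = Σ X_I over i = 1, …, 84, with X_I the indicator of one ascent.
There are 84 indicators.
For each fixed i, the pair (π(i), π(i+1)) is a uniformly random ordered pair of distinct values from {1, …, 85}; by symmetry P[π(i) < π(i+1)] = 1/2.
By linearity: E[X] = 84 · (1/2) = (85 − 1) · (1/2) = 42 ≈ 42.000.

E[X] = 42 = 42.000.


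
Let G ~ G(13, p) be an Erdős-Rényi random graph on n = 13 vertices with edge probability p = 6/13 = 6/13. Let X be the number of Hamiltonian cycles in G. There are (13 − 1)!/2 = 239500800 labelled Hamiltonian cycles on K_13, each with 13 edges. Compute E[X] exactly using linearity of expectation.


K_13 has (13 − 1)!/2 = 239500800 labelled Hamiltonian cycles.
For each such Hamiltonian cycle H, let X_H = 1 if all 13 edges of H are present in G. Then P[X_H = 1] = p^{13} = (6/13)^{13} = 13060694016/302875106592253.
Summing the indicators: E[X] = Σ_H E[X_H] = 239500800 · p^{13} = 239500800 · 13060694016/302875106592253 = 3128046665387212800/302875106592253.
Numerically: E[X] ≈ 1.03e+04.

E[X] = 239500800 · (6/13)^{13} = 3128046665387212800/302875106592253 ≈ 1.03e+04.


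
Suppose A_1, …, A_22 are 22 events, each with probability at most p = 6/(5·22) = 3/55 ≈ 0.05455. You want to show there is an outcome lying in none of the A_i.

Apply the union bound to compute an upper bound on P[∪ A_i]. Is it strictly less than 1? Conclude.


Union bound: P[∪_{i=1}^{22} A_i] ≤ Σ_i P[A_i] ≤ 22·p = 22·(3/55) = 6/5.
Numerically: 6/5 ≈ 1.20000.
Is 6/5 < 1? NO.
Since the bound 6/5 is ≥ 1, the union bound is uninformative here; it does NOT by itself certify existence.

22·p = 6/5 ≈ 1.20000; existence NOT certified by the union bound.


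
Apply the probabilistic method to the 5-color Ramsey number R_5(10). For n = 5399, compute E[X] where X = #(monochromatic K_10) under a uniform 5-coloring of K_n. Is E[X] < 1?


E[X] = C(5399, 10) · 5^{1 − 45} = 5751065658334180080797359164706 · 5^{−44} = 5751065658334180080797359164706/5684341886080801486968994140625.
As a reduced fraction: E[X] = 5751065658334180080797359164706/5684341886080801486968994140625 ≈ 1.012.
Is E[X] < 1? NO.
Since E[X] ≥ 1, the first-moment bound is inconclusive at n = 5399; it does NOT by itself certify R_5(10) > 5399.

E[X] = 5751065658334180080797359164706/5684341886080801486968994140625 ≈ 1.012; E[X] ≥ 1; first-moment method inconclusive here.


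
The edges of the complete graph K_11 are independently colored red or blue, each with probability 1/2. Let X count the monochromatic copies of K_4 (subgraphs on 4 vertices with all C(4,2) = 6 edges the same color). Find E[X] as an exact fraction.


Let X = Σ_S X_S over the C(11, 4) = 330 subsets S of size 4, where X_S = 1 if the K_4 on S is monochromatic.
For a fixed S, the K_4 on S has C(4, 2) = 6 edges. P[all 6 edges red] = (1/2)^6, and likewise for blue, so P[monochromatic] = 2·(1/2)^6 = 2^{1 − 6} = 1/32.
By linearity of expectation: E[X] = C(11, 4) · 2^{1 − 6} = 330 · 1/32 = 165/16.
Numerically: E[X] ≈ 10.312.

E[X] = C(11,4)·2^(1−C(4,2)) = 165/16 ≈ 10.312.


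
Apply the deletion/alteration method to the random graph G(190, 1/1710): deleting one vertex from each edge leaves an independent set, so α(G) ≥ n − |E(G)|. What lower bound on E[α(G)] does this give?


E[|E(G)|] = C(190, 2)·p = 17955 · (1/1710) = 21/2.
E[α(G)] ≥ n − E[|E(G)|] = 190 − 21/2 = 359/2.
Numerically: ≈ 179.500000.
(This is only a lower bound; the true E[α(G)] may be larger.)

E[α(G)] ≥ 359/2 ≈ 179.500000.


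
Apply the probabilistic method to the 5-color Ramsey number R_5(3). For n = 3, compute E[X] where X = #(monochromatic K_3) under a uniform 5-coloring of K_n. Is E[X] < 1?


E[X] = C(3, 3) · 5^{1 − 3} = 1 · 5^{−2} = 1/25.
As a reduced fraction: E[X] = 1/25 ≈ 0.040.
Is E[X] < 1? YES.
Since E[X] < 1, there exists a 5-coloring of K_{3} with no monochromatic K_3; hence R_5(3) > 3.

E[X] = 1/25 ≈ 0.040; E[X] < 1, so R_5(3) > 3.


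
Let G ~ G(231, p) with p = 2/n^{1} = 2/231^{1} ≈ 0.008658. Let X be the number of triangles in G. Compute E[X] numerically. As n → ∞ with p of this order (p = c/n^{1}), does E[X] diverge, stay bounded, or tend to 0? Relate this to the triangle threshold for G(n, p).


Number of potential triangles: C(231, 3) = 2027795.
Each occurs with probability p³ ≈ (0.008658)³ ≈ 6.490140e-07.
By linearity: E[X] = C(231, 3)·p³ ≈ 2027795 · 6.490140e-07 ≈ 1.3161.
Here α = 1, so p = 2/n is exactly at the triangle threshold p ~ 1/n. Asymptotically E[X] → c³/6 = 2³/6 = 4/3 ≈ 1.3333, a bounded constant. In this regime the triangle count is asymptotically Poisson(c³/6).

E[X] ≈ 1.3161; in regime p = Θ(1/n^{1}) E[X] stays bounded (at the triangle threshold p ~ 1/n).


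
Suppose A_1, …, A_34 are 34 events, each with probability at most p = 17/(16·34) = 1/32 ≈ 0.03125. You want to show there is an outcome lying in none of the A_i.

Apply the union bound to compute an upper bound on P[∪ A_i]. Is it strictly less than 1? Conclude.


Union bound: P[∪_{i=1}^{34} A_i] ≤ Σ_i P[A_i] ≤ 34·p = 34·(1/32) = 17/16.
Numerically: 17/16 ≈ 1.06250.
Is 17/16 < 1? NO.
Since the bound 17/16 is ≥ 1, the union bound is uninformative here; it does NOT by itself certify existence.

34·p = 17/16 ≈ 1.06250; existence NOT certified by the union bound.


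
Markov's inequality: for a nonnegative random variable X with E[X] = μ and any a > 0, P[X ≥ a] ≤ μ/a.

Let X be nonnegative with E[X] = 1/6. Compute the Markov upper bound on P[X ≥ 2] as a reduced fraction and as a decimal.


μ = E[X] = 1/6, a = 2.
Markov: P[X ≥ 2] ≤ μ/a = (1/6)/2 = 1/12.
Numerically: ≈ 0.083.
(Since a = 2 > μ = 0.167, the bound 1/12 is < 1 and informative.)

P[X ≥ 2] ≤ 1/12 ≈ 0.083.


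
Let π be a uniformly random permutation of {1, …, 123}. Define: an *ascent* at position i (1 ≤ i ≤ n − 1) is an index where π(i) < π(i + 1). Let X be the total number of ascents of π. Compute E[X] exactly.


Write X = Σ X_I over i = 1, …, 122, with X_I the indicator of one ascent.
There are 122 indicators.
For each fixed i, the pair (π(i), π(i+1)) is a uniformly random ordered pair of distinct values from {1, …, 123}; by symmetry P[π(i) < π(i+1)] = 1/2.
By linearity: E[X] = 122 · (1/2) = (123 − 1) · (1/2) = 61 ≈ 61.00000.

E[X] = 61 = 61.00000.


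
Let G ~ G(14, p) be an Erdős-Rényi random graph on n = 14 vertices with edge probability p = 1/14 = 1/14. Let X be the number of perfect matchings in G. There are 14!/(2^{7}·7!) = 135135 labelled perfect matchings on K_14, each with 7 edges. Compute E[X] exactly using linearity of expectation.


K_14 has 14!/(2^{7}·7!) = 135135 labelled perfect matchings.
For each such perfect matching H, let X_H = 1 if all 7 edges of H are present in G. Then P[X_H = 1] = p^{7} = (1/14)^{7} = 1/105413504.
Summing the indicators: E[X] = Σ_H E[X_H] = 135135 · p^{7} = 135135 · 1/105413504 = 19305/15059072.
Numerically: E[X] ≈ 0.001282.

E[X] = 135135 · (1/14)^{7} = 19305/15059072 ≈ 0.001282.


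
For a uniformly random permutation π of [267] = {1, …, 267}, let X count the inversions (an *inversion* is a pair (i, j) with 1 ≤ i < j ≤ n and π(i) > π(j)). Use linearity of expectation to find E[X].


Write X = Σ X_I over the C(267, 2) = 35511 pairs i < j, with X_I the indicator of one inversion.
There are 35511 indicators.
For each fixed pair i < j, the values π(i) and π(j) are two distinct elements of {1, …, 267} in uniformly random order; by symmetry P[π(i) > π(j)] = 1/2.
By linearity: E[X] = 35511 · (1/2) = C(267, 2) · (1/2) = 35511/2 = 35511/2 ≈ 17755.5000.

E[X] = 35511/2 = 17755.5000.


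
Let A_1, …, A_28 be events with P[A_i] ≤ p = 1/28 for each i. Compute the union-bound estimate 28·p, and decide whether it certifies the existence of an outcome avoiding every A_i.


Union bound: P[∪_{i=1}^{28} A_i] ≤ Σ_i P[A_i] ≤ 28·p = 28·(1/28) = 1.
Numerically: 1 ≈ 1.0000.
Is 1 < 1? NO.
Since the bound 1 is ≥ 1, the union bound is uninformative here; it does NOT by itself certify existence.

28·p = 1 ≈ 1.0000; existence NOT certified by the union bound.


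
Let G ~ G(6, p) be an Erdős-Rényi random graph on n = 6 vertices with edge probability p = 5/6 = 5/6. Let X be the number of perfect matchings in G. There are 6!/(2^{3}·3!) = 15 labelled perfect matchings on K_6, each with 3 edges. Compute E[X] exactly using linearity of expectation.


K_6 has 6!/(2^{3}·3!) = 15 labelled perfect matchings.
For each such perfect matching H, let X_H = 1 if all 3 edges of H are present in G. Then P[X_H = 1] = p^{3} = (5/6)^{3} = 125/216.
Summing the indicators: E[X] = Σ_H E[X_H] = 15 · p^{3} = 15 · 125/216 = 625/72.
Numerically: E[X] ≈ 8.68.

E[X] = 15 · (5/6)^{3} = 625/72 ≈ 8.68.


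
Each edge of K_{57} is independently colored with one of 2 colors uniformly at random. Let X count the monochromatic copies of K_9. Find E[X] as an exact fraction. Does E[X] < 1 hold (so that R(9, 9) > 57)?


E[X] = C(57, 9) · 2^{1 − 36} = 8996462475 · 2^{−35} = 8996462475/34359738368.
As a reduced fraction: E[X] = 8996462475/34359738368 ≈ 0.262.
Is E[X] < 1? YES.
Since E[X] < 1, there exists a 2-coloring of K_{57} with no monochromatic K_9; hence R(9, 9) > 57.

E[X] = 8996462475/34359738368 ≈ 0.262; E[X] < 1, so R(9, 9) > 57.


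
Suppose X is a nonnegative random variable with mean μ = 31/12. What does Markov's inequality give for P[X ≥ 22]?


μ = E[X] = 31/12, a = 22.
Markov: P[X ≥ 22] ≤ μ/a = (31/12)/22 = 31/264.
Numerically: ≈ 0.1174.
(Since a = 22 > μ = 2.5833, the bound 31/264 is < 1 and informative.)

P[X ≥ 22] ≤ 31/264 ≈ 0.1174.


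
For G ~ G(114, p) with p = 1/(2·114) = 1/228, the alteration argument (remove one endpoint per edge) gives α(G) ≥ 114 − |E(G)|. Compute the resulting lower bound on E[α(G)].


E[|E(G)|] = C(114, 2)·p = 6441 · (1/228) = 113/4.
E[α(G)] ≥ n − E[|E(G)|] = 114 − 113/4 = 343/4.
Numerically: ≈ 85.750.
(This is only a lower bound; the true E[α(G)] may be larger.)

E[α(G)] ≥ 343/4 ≈ 85.750.


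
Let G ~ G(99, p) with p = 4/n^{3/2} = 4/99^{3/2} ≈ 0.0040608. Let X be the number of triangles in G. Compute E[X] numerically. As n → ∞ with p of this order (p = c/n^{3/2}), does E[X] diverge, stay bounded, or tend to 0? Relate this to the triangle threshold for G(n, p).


Number of potential triangles: C(99, 3) = 156849.
Each occurs with probability p³ ≈ (0.0040608)³ ≈ 6.6960949e-08.
By linearity: E[X] = C(99, 3)·p³ ≈ 156849 · 6.6960949e-08 ≈ 0.01050.
Since α = 3/2 > 1, p = c/n^{3/2} = o(1/n) is below the triangle threshold p ~ 1/n. Asymptotically E[X] ~ (c³/6)·n^{3(1−α)} = (4³/6)·n^{-1.5} → 0, so by Markov's inequality G has no triangles w.h.p.

E[X] ≈ 0.01050; in regime p = Θ(1/n^{3/2}) E[X] tends to 0 (below the triangle threshold p ~ 1/n).


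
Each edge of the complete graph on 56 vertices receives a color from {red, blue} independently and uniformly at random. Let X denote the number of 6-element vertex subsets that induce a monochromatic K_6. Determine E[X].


Let X = Σ_S X_S over the C(56, 6) = 32468436 subsets S of size 6, where X_S = 1 if the K_6 on S is monochromatic.
For a fixed S, the K_6 on S has C(6, 2) = 15 edges. P[all 15 edges red] = (1/2)^15, and likewise for blue, so P[monochromatic] = 2·(1/2)^15 = 2^{1 − 15} = 1/16384.
By linearity: E[X] = C(56, 6) · 2^{1 − 15} = 32468436 · 1/16384 = 8117109/4096.
Numerically: E[X] ≈ 1981.716.

E[X] = C(56,6)·2^(1−C(6,2)) = 8117109/4096 ≈ 1981.716.


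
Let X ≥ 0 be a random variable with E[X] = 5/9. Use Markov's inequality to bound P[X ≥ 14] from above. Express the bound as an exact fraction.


μ = E[X] = 5/9, a = 14.
Markov: P[X ≥ 14] ≤ μ/a = (5/9)/14 = 5/126.
Numerically: ≈ 0.039683.
(Since a = 14 > μ = 0.555556, the bound 5/126 is < 1 and informative.)

P[X ≥ 14] ≤ 5/126 ≈ 0.039683.


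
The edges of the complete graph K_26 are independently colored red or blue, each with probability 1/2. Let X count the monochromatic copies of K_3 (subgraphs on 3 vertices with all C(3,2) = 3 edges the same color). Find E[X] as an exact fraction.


Let X = Σ_S X_S over the C(26, 3) = 2600 subsets S of size 3, where X_S = 1 if the K_3 on S is monochromatic.
For a fixed S, the K_3 on S has C(3, 2) = 3 edges. P[all 3 edges red] = (1/2)^3, and likewise for blue, so P[monochromatic] = 2·(1/2)^3 = 2^{1 − 3} = 1/4.
By linearity of expectation: E[X] = C(26, 3) · 2^{1 − 3} = 2600 · 1/4 = 650.
Numerically: E[X] ≈ 650.000.

E[X] = C(26,3)·2^(1−C(3,2)) = 650 ≈ 650.000.


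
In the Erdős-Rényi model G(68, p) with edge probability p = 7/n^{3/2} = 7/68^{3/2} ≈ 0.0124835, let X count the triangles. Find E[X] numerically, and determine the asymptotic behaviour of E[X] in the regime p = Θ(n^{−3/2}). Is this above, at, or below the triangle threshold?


Number of potential triangles: C(68, 3) = 50116.
Each occurs with probability p³ ≈ (0.0124835)³ ≈ 1.94537806e-06.
By linearity: E[X] = C(68, 3)·p³ ≈ 50116 · 1.94537806e-06 ≈ 0.097495.
Since α = 3/2 > 1, p = c/n^{3/2} = o(1/n) is below the triangle threshold p ~ 1/n. Asymptotically E[X] ~ (c³/6)·n^{3(1−α)} = (7³/6)·n^{-1.5} → 0, so by Markov's inequality G has no triangles w.h.p.

E[X] ≈ 0.097495; in regime p = Θ(1/n^{3/2}) E[X] tends to 0 (below the triangle threshold p ~ 1/n).


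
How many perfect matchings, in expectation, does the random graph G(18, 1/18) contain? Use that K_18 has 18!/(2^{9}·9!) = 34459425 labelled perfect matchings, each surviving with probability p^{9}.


K_18 has 18!/(2^{9}·9!) = 34459425 labelled perfect matchings.
For each such perfect matching H, let X_H = 1 if all 9 edges of H are present in G. Then P[X_H = 1] = p^{9} = (1/18)^{9} = 1/198359290368.
By linearity of expectation: E[X] = Σ_H E[X_H] = 34459425 · p^{9} = 34459425 · 1/198359290368 = 425425/2448880128.
Numerically: E[X] ≈ 0.00017372.

E[X] = 34459425 · (1/18)^{9} = 425425/2448880128 ≈ 0.00017372.


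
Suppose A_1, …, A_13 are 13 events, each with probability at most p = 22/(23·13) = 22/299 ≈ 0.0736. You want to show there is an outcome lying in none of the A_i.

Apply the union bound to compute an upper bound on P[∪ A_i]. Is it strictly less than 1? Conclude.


Union bound: P[∪_{i=1}^{13} A_i] ≤ Σ_i P[A_i] ≤ 13·p = 13·(22/299) = 22/23.
Numerically: 22/23 ≈ 0.9565.
Is 22/23 < 1? YES.
Since P[∪ A_i] ≤ 22/23 < 1, the complement has P[∩ A_i^c] ≥ 1 − 22/23 = 1/23 > 0, so some outcome avoids every A_i.

13·p = 22/23 ≈ 0.9565; existence CERTIFIED by the union bound.


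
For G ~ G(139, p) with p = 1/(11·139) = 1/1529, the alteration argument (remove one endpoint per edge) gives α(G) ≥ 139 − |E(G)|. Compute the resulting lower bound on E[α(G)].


E[|E(G)|] = C(139, 2)·p = 9591 · (1/1529) = 69/11.
E[α(G)] ≥ n − E[|E(G)|] = 139 − 69/11 = 1460/11.
Numerically: ≈ 132.72727.
(This is only a lower bound; the true E[α(G)] may be larger.)

E[α(G)] ≥ 1460/11 ≈ 132.72727.


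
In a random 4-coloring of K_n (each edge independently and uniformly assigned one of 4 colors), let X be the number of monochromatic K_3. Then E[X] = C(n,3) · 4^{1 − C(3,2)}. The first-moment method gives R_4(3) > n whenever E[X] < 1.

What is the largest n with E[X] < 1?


We need C(n, 3) · 4^{1 − 3} < 1, i.e. C(n, 3) < 4^{3 − 1} = 16.
Check values of n near the boundary:
  n = 3: C(3, 3) = 1; 1 < 16? YES
  n = 4: C(4, 3) = 4; 4 < 16? YES
  n = 5: C(5, 3) = 10; 10 < 16? YES
  n = 6: C(6, 3) = 20; 20 < 16? NO
  n = 7: C(7, 3) = 35; 35 < 16? NO
  n = 8: C(8, 3) = 56; 56 < 16? NO
The largest n with C(n, 3) < 16 is n = 5 (where E[X] = 5/8 ≈ 0.6250). Hence R_4(3) > 5, i.e. R_4(3) ≥ 6.

Largest n = 5; hence R_4(3) > 5.


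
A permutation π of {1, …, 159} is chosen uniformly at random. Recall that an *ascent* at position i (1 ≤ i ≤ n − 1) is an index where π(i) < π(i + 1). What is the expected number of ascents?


Write X = Σ X_I over i = 1, …, 158, with X_I the indicator of one ascent.
There are 158 indicators.
For each fixed i, the pair (π(i), π(i+1)) is a uniformly random ordered pair of distinct values from {1, …, 159}; by symmetry P[π(i) < π(i+1)] = 1/2.
By linearity: E[X] = 158 · (1/2) = (159 − 1) · (1/2) = 79 ≈ 79.0000.

E[X] = 79 = 79.0000.


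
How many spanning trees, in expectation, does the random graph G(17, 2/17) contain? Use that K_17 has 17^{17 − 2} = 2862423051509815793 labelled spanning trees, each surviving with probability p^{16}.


K_17 has 17^{17 − 2} = 2862423051509815793 labelled spanning trees.
For each such spanning tree H, let X_H = 1 if all 16 edges of H are present in G. Then P[X_H = 1] = p^{16} = (2/17)^{16} = 65536/48661191875666868481.
By linearity: E[X] = Σ_H E[X_H] = 2862423051509815793 · p^{16} = 2862423051509815793 · 65536/48661191875666868481 = 65536/17.
Numerically: E[X] ≈ 3.86e+03.

E[X] = 2862423051509815793 · (2/17)^{16} = 65536/17 ≈ 3.86e+03.


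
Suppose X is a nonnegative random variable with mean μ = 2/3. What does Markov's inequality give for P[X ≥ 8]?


μ = E[X] = 2/3, a = 8.
Markov: P[X ≥ 8] ≤ μ/a = (2/3)/8 = 1/12.
Numerically: ≈ 0.083333.
(Since a = 8 > μ = 0.666667, the bound 1/12 is < 1 and informative.)

P[X ≥ 8] ≤ 1/12 ≈ 0.083333.


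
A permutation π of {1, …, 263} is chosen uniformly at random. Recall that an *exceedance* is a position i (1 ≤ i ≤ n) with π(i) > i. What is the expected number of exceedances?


Write X = Σ_{i=1}^{263} X_i, where X_i = 1_{π(i) > i}.
For each fixed i, π(i) is uniform over {1, …, 263} (marginal of a uniform permutation), so P[π(i) > i] = (n − i)/n. Summing: Σ_{i=1}^{263} (n − i)/n = (0 + 1 + … + 262)/263 = 263(263 − 1)/(2·263) = (263 − 1)/2.
Hence E[X] = Σ_{i=1}^{263} (263 − i)/263 = 131 ≈ 131.0000.

E[X] = 131 = 131.0000.


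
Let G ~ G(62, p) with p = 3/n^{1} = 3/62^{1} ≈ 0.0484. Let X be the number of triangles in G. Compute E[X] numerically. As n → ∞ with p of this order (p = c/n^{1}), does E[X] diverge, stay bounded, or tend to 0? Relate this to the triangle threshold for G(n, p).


Number of potential triangles: C(62, 3) = 37820.
Each occurs with probability p³ ≈ (0.0484)³ ≈ 1.13289e-04.
By linearity: E[X] = C(62, 3)·p³ ≈ 37820 · 1.13289e-04 ≈ 4.285.
Here α = 1, so p = 3/n is exactly at the triangle threshold p ~ 1/n. Asymptotically E[X] → c³/6 = 3³/6 = 9/2 ≈ 4.500, a bounded constant. In this regime the triangle count is asymptotically Poisson(c³/6).

E[X] ≈ 4.285; in regime p = Θ(1/n^{1}) E[X] stays bounded (at the triangle threshold p ~ 1/n).


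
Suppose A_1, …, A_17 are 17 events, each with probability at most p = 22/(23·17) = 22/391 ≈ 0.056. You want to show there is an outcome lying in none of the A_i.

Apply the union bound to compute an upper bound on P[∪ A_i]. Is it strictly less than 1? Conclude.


Union bound: P[∪_{i=1}^{17} A_i] ≤ Σ_i P[A_i] ≤ 17·p = 17·(22/391) = 22/23.
Numerically: 22/23 ≈ 0.957.
Is 22/23 < 1? YES.
Since P[∪ A_i] ≤ 22/23 < 1, the complement has P[∩ A_i^c] ≥ 1 − 22/23 = 1/23 > 0, so some outcome avoids every A_i.

17·p = 22/23 ≈ 0.957; existence CERTIFIED by the union bound.


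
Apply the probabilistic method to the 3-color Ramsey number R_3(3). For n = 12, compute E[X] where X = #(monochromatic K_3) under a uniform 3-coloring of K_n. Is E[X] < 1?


E[X] = C(12, 3) · 3^{1 − 3} = 220 · 3^{−2} = 220/9.
As a reduced fraction: E[X] = 220/9 ≈ 24.444444.
Is E[X] < 1? NO.
Since E[X] ≥ 1, the first-moment bound is inconclusive at n = 12; it does NOT by itself certify R_3(3) > 12.

E[X] = 220/9 ≈ 24.444444; E[X] ≥ 1; first-moment method inconclusive here.


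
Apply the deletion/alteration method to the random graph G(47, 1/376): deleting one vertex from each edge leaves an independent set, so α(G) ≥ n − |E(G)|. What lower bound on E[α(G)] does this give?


E[|E(G)|] = C(47, 2)·p = 1081 · (1/376) = 23/8.
E[α(G)] ≥ n − E[|E(G)|] = 47 − 23/8 = 353/8.
Numerically: ≈ 44.1250.
(This is only a lower bound; the true E[α(G)] may be larger.)

E[α(G)] ≥ 353/8 ≈ 44.1250.


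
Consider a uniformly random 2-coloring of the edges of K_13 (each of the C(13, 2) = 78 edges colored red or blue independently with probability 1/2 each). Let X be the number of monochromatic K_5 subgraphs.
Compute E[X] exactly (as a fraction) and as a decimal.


Let X = Σ_S X_S over the C(13, 5) = 1287 subsets S of size 5, where X_S = 1 if the K_5 on S is monochromatic.
For a fixed S, the K_5 on S has C(5, 2) = 10 edges. P[all 10 edges red] = (1/2)^10, and likewise for blue, so P[monochromatic] = 2·(1/2)^10 = 2^{1 − 10} = 1/512.
By linearity of expectation: E[X] = C(13, 5) · 2^{1 − 10} = 1287 · 1/512 = 1287/512.
Numerically: E[X] ≈ 2.51367.

E[X] = C(13,5)·2^(1−C(5,2)) = 1287/512 ≈ 2.51367.


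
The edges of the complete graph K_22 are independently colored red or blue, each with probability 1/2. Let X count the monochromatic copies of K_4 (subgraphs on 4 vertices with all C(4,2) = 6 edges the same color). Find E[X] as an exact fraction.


Let X = Σ_S X_S over the C(22, 4) = 7315 subsets S of size 4, where X_S = 1 if the K_4 on S is monochromatic.
For a fixed S, the K_4 on S has C(4, 2) = 6 edges. P[all 6 edges red] = (1/2)^6, and likewise for blue, so P[monochromatic] = 2·(1/2)^6 = 2^{1 − 6} = 1/32.
By linearity: E[X] = C(22, 4) · 2^{1 − 6} = 7315 · 1/32 = 7315/32.
Numerically: E[X] ≈ 228.594.

E[X] = C(22,4)·2^(1−C(4,2)) = 7315/32 ≈ 228.594.


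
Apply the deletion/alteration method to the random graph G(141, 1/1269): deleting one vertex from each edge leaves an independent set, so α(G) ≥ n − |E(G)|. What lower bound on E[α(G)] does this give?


E[|E(G)|] = C(141, 2)·p = 9870 · (1/1269) = 70/9.
E[α(G)] ≥ n − E[|E(G)|] = 141 − 70/9 = 1199/9.
Numerically: ≈ 133.222222.
(This is only a lower bound; the true E[α(G)] may be larger.)

E[α(G)] ≥ 1199/9 ≈ 133.222222.


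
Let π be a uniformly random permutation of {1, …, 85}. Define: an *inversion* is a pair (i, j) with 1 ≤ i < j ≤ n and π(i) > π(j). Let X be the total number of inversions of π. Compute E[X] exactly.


Write X = Σ X_I over the C(85, 2) = 3570 pairs i < j, with X_I the indicator of one inversion.
There are 3570 indicators.
For each fixed pair i < j, the values π(i) and π(j) are two distinct elements of {1, …, 85} in uniformly random order; by symmetry P[π(i) > π(j)] = 1/2.
By linearity: E[X] = 3570 · (1/2) = C(85, 2) · (1/2) = 3570/2 = 1785 ≈ 1785.000000.

E[X] = 1785 = 1785.000000.


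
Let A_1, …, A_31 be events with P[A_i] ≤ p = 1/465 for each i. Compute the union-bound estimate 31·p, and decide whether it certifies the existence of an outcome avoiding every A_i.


Union bound: P[∪_{i=1}^{31} A_i] ≤ Σ_i P[A_i] ≤ 31·p = 31·(1/465) = 1/15.
Numerically: 1/15 ≈ 0.0667.
Is 1/15 < 1? YES.
Since P[∪ A_i] ≤ 1/15 < 1, the complement has P[∩ A_i^c] ≥ 1 − 1/15 = 14/15 > 0, so some outcome avoids every A_i.

31·p = 1/15 ≈ 0.0667; existence CERTIFIED by the union bound.
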